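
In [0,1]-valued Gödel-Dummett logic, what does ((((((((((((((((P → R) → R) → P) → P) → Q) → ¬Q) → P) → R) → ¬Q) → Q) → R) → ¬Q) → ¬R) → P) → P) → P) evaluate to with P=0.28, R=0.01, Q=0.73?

(P → R): 0.28 > 0.01, so result = 0.01
((P → R) → R): 0.01 ≤ 0.01, so result = 1
(((P → R) → R) → P): 1 > 0.28, so result = 0.28
((((P → R) → R) → P) → P): 0.28 ≤ 0.28, so result = 1
(((((P → R) → R) → P) → P) → Q): 1 > 0.73, so result = 0.73
¬Q: Gödel ¬ of 0.73 = 0 (operand ≠ 0)
((((((P → R) → R) → P) → P) → Q) → ¬Q): 0.73 > 0, so result = 0
(((((((P → R) → R) → P) → P) → Q) → ¬Q) → P): 0 ≤ 0.28, so result = 1
((((((((P → R) → R) → P) → P) → Q) → ¬Q) → P) → R): 1 > 0.01, so result = 0.01
¬Q: Gödel ¬ of 0.73 = 0 (operand ≠ 0)
(((((((((P → R) → R) → P) → P) → Q) → ¬Q) → P) → R) → ¬Q): 0.01 > 0, so result = 0
((((((((((P → R) → R) → P) → P) → Q) → ¬Q) → P) → R) → ¬Q) → Q): 0 ≤ 0.73, so result = 1
(((((((((((P → R) → R) → P) → P) → Q) → ¬Q) → P) → R) → ¬Q) → Q) → R): 1 > 0.01, so result = 0.01
¬Q: Gödel ¬ of 0.73 = 0 (operand ≠ 0)
((((((((((((P → R) → R) → P) → P) → Q) → ¬Q) → P) → R) → ¬Q) → Q) → R) → ¬Q): 0.01 > 0, so result = 0
¬R: Gödel ¬ of 0.01 = 0 (operand ≠ 0)
(((((((((((((P → R) → R) → P) → P) → Q) → ¬Q) → P) → R) → ¬Q) → Q) → R) → ¬Q) → ¬R): 0 ≤ 0, so result = 1
((((((((((((((P → R) → R) → P) → P) → Q) → ¬Q) → P) → R) → ¬Q) → Q) → R) → ¬Q) → ¬R) → P): 1 > 0.28, so result = 0.28
(((((((((((((((P → R) → R) → P) → P) → Q) → ¬Q) → P) → R) → ¬Q) → Q) → R) → ¬Q) → ¬R) → P) → P): 0.28 ≤ 0.28, so result = 1
((((((((((((((((P → R) → R) → P) → P) → Q) → ¬Q) → P) → R) → ¬Q) → Q) → R) → ¬Q) → ¬R) → P) → P) → P): 1 > 0.28, so result = 0.28

0.28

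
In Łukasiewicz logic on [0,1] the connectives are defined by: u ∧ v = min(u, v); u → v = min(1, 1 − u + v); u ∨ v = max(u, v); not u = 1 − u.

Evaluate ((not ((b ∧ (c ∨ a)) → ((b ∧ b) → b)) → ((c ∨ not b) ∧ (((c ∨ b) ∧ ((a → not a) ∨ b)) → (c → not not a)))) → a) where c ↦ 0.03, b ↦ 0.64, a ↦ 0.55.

0.55

(c ∨ a) = max(0.03, 0.55) = 0.55
(b ∧ (c ∨ a)) = min(0.64, 0.55) = 0.55
(b ∧ b) = min(0.64, 0.64) = 0.64
((b ∧ b) → b): min(1, 1 − 0.64 + 0.64) = 1
((b ∧ (c ∨ a)) → ((b ∧ b) → b)): min(1, 1 − 0.55 + 1) = 1
not ((b ∧ (c ∨ a)) → ((b ∧ b) → b)): Łukasiewicz ¬ gives 1 − 1 = 0
not b: Łukasiewicz ¬ gives 1 − 0.64 = 0.36
(c ∨ not b) = max(0.03, 0.36) = 0.36
(c ∨ b) = max(0.03, 0.64) = 0.64
not a: Łukasiewicz ¬ gives 1 − 0.55 = 0.45
(a → not a): min(1, 1 − 0.55 + 0.45) = 0.9
((a → not a) ∨ b) = max(0.9, 0.64) = 0.9
((c ∨ b) ∧ ((a → not a) ∨ b)) = min(0.64, 0.9) = 0.64
not a: Łukasiewicz ¬ gives 1 − 0.55 = 0.45
not not a: Łukasiewicz ¬ gives 1 − 0.45 = 0.55
(c → not not a): min(1, 1 − 0.03 + 0.55) = 1
(((c ∨ b) ∧ ((a → not a) ∨ b)) → (c → not not a)): min(1, 1 − 0.64 + 1) = 1
((c ∨ not b) ∧ (((c ∨ b) ∧ ((a → not a) ∨ b)) → (c → not not a))) = min(0.36, 1) = 0.36
(not ((b ∧ (c ∨ a)) → ((b ∧ b) → b)) → ((c ∨ not b) ∧ (((c ∨ b) ∧ ((a → not a) ∨ b)) → (c → not not a)))): min(1, 1 − 0 + 0.36) = 1
((not ((b ∧ (c ∨ a)) → ((b ∧ b) → b)) → ((c ∨ not b) ∧ (((c ∨ b) ∧ ((a → not a) ∨ b)) → (c → not not a)))) → a): min(1, 1 − 1 + 0.55) = 0.55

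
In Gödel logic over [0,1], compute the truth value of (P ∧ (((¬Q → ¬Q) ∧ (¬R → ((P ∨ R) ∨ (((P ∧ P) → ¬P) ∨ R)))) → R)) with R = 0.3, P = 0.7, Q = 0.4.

0.30

¬Q: Gödel ¬ of 0.4 = 0 (operand ≠ 0)
¬Q: Gödel ¬ of 0.4 = 0 (operand ≠ 0)
(¬Q → ¬Q): 0 ≤ 0, so result = 1
¬R: Gödel ¬ of 0.3 = 0 (operand ≠ 0)
(P ∨ R) = max(0.7, 0.3) = 0.7
(P ∧ P) = min(0.7, 0.7) = 0.7
¬P: Gödel ¬ of 0.7 = 0 (operand ≠ 0)
((P ∧ P) → ¬P): 0.7 > 0, so result = 0
(((P ∧ P) → ¬P) ∨ R) = max(0, 0.3) = 0.3
((P ∨ R) ∨ (((P ∧ P) → ¬P) ∨ R)) = max(0.7, 0.3) = 0.7
(¬R → ((P ∨ R) ∨ (((P ∧ P) → ¬P) ∨ R))): 0 ≤ 0.7, so result = 1
((¬Q → ¬Q) ∧ (¬R → ((P ∨ R) ∨ (((P ∧ P) → ¬P) ∨ R)))) = min(1, 1) = 1
(((¬Q → ¬Q) ∧ (¬R → ((P ∨ R) ∨ (((P ∧ P) → ¬P) ∨ R)))) → R): 1 > 0.3, so result = 0.3
(P ∧ (((¬Q → ¬Q) ∧ (¬R → ((P ∨ R) ∨ (((P ∧ P) → ¬P) ∨ R)))) → R)) = min(0.7, 0.3) = 0.3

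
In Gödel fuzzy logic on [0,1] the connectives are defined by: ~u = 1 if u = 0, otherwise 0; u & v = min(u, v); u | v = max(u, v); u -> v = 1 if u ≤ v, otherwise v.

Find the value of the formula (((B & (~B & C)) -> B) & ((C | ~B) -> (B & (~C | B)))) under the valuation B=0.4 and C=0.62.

0.40

~B: Gödel ¬ of 0.4 = 0 (operand ≠ 0)
(~B & C) = min(0, 0.62) = 0
(B & (~B & C)) = min(0.4, 0) = 0
((B & (~B & C)) -> B): 0 ≤ 0.4, so result = 1
~B: Gödel ¬ of 0.4 = 0 (operand ≠ 0)
(C | ~B) = max(0.62, 0) = 0.62
~C: Gödel ¬ of 0.62 = 0 (operand ≠ 0)
(~C | B) = max(0, 0.4) = 0.4
(B & (~C | B)) = min(0.4, 0.4) = 0.4
((C | ~B) -> (B & (~C | B))): 0.62 > 0.4, so result = 0.4
(((B & (~B & C)) -> B) & ((C | ~B) -> (B & (~C | B)))) = min(1, 0.4) = 0.4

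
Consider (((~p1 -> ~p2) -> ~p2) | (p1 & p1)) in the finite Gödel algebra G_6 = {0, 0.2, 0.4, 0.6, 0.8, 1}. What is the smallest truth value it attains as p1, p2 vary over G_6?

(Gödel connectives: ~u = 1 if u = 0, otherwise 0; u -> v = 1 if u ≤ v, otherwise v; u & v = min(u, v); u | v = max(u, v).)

The minimum is attained at p1 = 0.2, p2 = 0.2:
  ~p1: Gödel ¬ of 0.2 = 0 (operand ≠ 0)
  ~p2: Gödel ¬ of 0.2 = 0 (operand ≠ 0)
  (~p1 -> ~p2): 0 ≤ 0, so result = 1
  ~p2: Gödel ¬ of 0.2 = 0 (operand ≠ 0)
  ((~p1 -> ~p2) -> ~p2): 1 > 0, so result = 0
  (p1 & p1) = min(0.2, 0.2) = 0.2
  (((~p1 -> ~p2) -> ~p2) | (p1 & p1)) = max(0, 0.2) = 0.2
Checking all 36 assignments confirms none give a value below 0.20.

0.20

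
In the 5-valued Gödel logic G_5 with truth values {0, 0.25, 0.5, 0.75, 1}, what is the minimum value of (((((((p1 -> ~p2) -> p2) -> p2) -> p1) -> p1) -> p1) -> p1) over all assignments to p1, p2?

0.25

The minimum is attained at p1 = 0.25, p2 = 0.25:
  ~p2: Gödel ¬ of 0.25 = 0 (operand ≠ 0)
  (p1 -> ~p2): 0.25 > 0, so result = 0
  ((p1 -> ~p2) -> p2): 0 ≤ 0.25, so result = 1
  (((p1 -> ~p2) -> p2) -> p2): 1 > 0.25, so result = 0.25
  ((((p1 -> ~p2) -> p2) -> p2) -> p1): 0.25 ≤ 0.25, so result = 1
  (((((p1 -> ~p2) -> p2) -> p2) -> p1) -> p1): 1 > 0.25, so result = 0.25
  ((((((p1 -> ~p2) -> p2) -> p2) -> p1) -> p1) -> p1): 0.25 ≤ 0.25, so result = 1
  (((((((p1 -> ~p2) -> p2) -> p2) -> p1) -> p1) -> p1) -> p1): 1 > 0.25, so result = 0.25
Checking all 25 assignments confirms none give a value below 0.25.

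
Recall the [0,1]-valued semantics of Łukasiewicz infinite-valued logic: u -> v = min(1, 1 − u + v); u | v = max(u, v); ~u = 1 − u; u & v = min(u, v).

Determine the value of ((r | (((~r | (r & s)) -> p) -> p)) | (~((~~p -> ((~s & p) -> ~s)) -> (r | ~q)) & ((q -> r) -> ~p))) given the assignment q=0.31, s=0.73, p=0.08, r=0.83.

0.83

~r: Łukasiewicz ¬ gives 1 − 0.83 = 0.17
(r & s) = min(0.83, 0.73) = 0.73
(~r | (r & s)) = max(0.17, 0.73) = 0.73
((~r | (r & s)) -> p): min(1, 1 − 0.73 + 0.08) = 0.35
(((~r | (r & s)) -> p) -> p): min(1, 1 − 0.35 + 0.08) = 0.73
(r | (((~r | (r & s)) -> p) -> p)) = max(0.83, 0.73) = 0.83
~p: Łukasiewicz ¬ gives 1 − 0.08 = 0.92
~~p: Łukasiewicz ¬ gives 1 − 0.92 = 0.08
~s: Łukasiewicz ¬ gives 1 − 0.73 = 0.27
(~s & p) = min(0.27, 0.08) = 0.08
~s: Łukasiewicz ¬ gives 1 − 0.73 = 0.27
((~s & p) -> ~s): min(1, 1 − 0.08 + 0.27) = 1
(~~p -> ((~s & p) -> ~s)): min(1, 1 − 0.08 + 1) = 1
~q: Łukasiewicz ¬ gives 1 − 0.31 = 0.69
(r | ~q) = max(0.83, 0.69) = 0.83
((~~p -> ((~s & p) -> ~s)) -> (r | ~q)): min(1, 1 − 1 + 0.83) = 0.83
~((~~p -> ((~s & p) -> ~s)) -> (r | ~q)): Łukasiewicz ¬ gives 1 − 0.83 = 0.17
(q -> r): min(1, 1 − 0.31 + 0.83) = 1
~p: Łukasiewicz ¬ gives 1 − 0.08 = 0.92
((q -> r) -> ~p): min(1, 1 − 1 + 0.92) = 0.92
(~((~~p -> ((~s & p) -> ~s)) -> (r | ~q)) & ((q -> r) -> ~p)) = min(0.17, 0.92) = 0.17
((r | (((~r | (r & s)) -> p) -> p)) | (~((~~p -> ((~s & p) -> ~s)) -> (r | ~q)) & ((q -> r) -> ~p))) = max(0.83, 0.17) = 0.83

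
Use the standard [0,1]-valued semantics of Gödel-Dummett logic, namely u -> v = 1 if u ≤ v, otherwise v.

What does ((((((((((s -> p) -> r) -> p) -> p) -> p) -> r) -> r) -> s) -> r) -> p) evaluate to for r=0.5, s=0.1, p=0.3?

(s -> p): 0.1 ≤ 0.3, so result = 1
((s -> p) -> r): 1 > 0.5, so result = 0.5
(((s -> p) -> r) -> p): 0.5 > 0.3, so result = 0.3
((((s -> p) -> r) -> p) -> p): 0.3 ≤ 0.3, so result = 1
(((((s -> p) -> r) -> p) -> p) -> p): 1 > 0.3, so result = 0.3
((((((s -> p) -> r) -> p) -> p) -> p) -> r): 0.3 ≤ 0.5, so result = 1
(((((((s -> p) -> r) -> p) -> p) -> p) -> r) -> r): 1 > 0.5, so result = 0.5
((((((((s -> p) -> r) -> p) -> p) -> p) -> r) -> r) -> s): 0.5 > 0.1, so result = 0.1
(((((((((s -> p) -> r) -> p) -> p) -> p) -> r) -> r) -> s) -> r): 0.1 ≤ 0.5, so result = 1
((((((((((s -> p) -> r) -> p) -> p) -> p) -> r) -> r) -> s) -> r) -> p): 1 > 0.3, so result = 0.3

0.30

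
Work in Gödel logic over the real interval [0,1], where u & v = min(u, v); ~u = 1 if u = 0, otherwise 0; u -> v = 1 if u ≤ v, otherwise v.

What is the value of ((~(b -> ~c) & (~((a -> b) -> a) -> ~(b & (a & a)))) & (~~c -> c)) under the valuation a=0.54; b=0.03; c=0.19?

0.19

~c: Gödel ¬ of 0.19 = 0 (operand ≠ 0)
(b -> ~c): 0.03 > 0, so result = 0
~(b -> ~c): Gödel ¬ of 0 = 1 (operand is 0)
(a -> b): 0.54 > 0.03, so result = 0.03
((a -> b) -> a): 0.03 ≤ 0.54, so result = 1
~((a -> b) -> a): Gödel ¬ of 1 = 0 (operand ≠ 0)
(a & a) = min(0.54, 0.54) = 0.54
(b & (a & a)) = min(0.03, 0.54) = 0.03
~(b & (a & a)): Gödel ¬ of 0.03 = 0 (operand ≠ 0)
(~((a -> b) -> a) -> ~(b & (a & a))): 0 ≤ 0, so result = 1
(~(b -> ~c) & (~((a -> b) -> a) -> ~(b & (a & a)))) = min(1, 1) = 1
~c: Gödel ¬ of 0.19 = 0 (operand ≠ 0)
~~c: Gödel ¬ of 0 = 1 (operand is 0)
(~~c -> c): 1 > 0.19, so result = 0.19
((~(b -> ~c) & (~((a -> b) -> a) -> ~(b & (a & a)))) & (~~c -> c)) = min(1, 0.19) = 0.19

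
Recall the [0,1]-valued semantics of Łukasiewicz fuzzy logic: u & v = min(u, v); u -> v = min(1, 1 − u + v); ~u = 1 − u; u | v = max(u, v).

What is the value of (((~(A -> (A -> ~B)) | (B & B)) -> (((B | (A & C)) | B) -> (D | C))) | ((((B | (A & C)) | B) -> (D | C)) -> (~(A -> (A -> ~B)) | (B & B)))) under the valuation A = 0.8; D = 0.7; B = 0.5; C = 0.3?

~B: Łukasiewicz ¬ gives 1 − 0.5 = 0.5
(A -> ~B): min(1, 1 − 0.8 + 0.5) = 0.7
(A -> (A -> ~B)): min(1, 1 − 0.8 + 0.7) = 0.9
~(A -> (A -> ~B)): Łukasiewicz ¬ gives 1 − 0.9 = 0.1
(B & B) = min(0.5, 0.5) = 0.5
(~(A -> (A -> ~B)) | (B & B)) = max(0.1, 0.5) = 0.5
(A & C) = min(0.8, 0.3) = 0.3
(B | (A & C)) = max(0.5, 0.3) = 0.5
((B | (A & C)) | B) = max(0.5, 0.5) = 0.5
(D | C) = max(0.7, 0.3) = 0.7
(((B | (A & C)) | B) -> (D | C)): min(1, 1 − 0.5 + 0.7) = 1
((~(A -> (A -> ~B)) | (B & B)) -> (((B | (A & C)) | B) -> (D | C))): min(1, 1 − 0.5 + 1) = 1
(A & C) = min(0.8, 0.3) = 0.3
(B | (A & C)) = max(0.5, 0.3) = 0.5
((B | (A & C)) | B) = max(0.5, 0.5) = 0.5
(D | C) = max(0.7, 0.3) = 0.7
(((B | (A & C)) | B) -> (D | C)): min(1, 1 − 0.5 + 0.7) = 1
~B: Łukasiewicz ¬ gives 1 − 0.5 = 0.5
(A -> ~B): min(1, 1 − 0.8 + 0.5) = 0.7
(A -> (A -> ~B)): min(1, 1 − 0.8 + 0.7) = 0.9
~(A -> (A -> ~B)): Łukasiewicz ¬ gives 1 − 0.9 = 0.1
(B & B) = min(0.5, 0.5) = 0.5
(~(A -> (A -> ~B)) | (B & B)) = max(0.1, 0.5) = 0.5
((((B | (A & C)) | B) -> (D | C)) -> (~(A -> (A -> ~B)) | (B & B))): min(1, 1 − 1 + 0.5) = 0.5
(((~(A -> (A -> ~B)) | (B & B)) -> (((B | (A & C)) | B) -> (D | C))) | ((((B | (A & C)) | B) -> (D | C)) -> (~(A -> (A -> ~B)) | (B & B)))) = max(1, 0.5) = 1

1.00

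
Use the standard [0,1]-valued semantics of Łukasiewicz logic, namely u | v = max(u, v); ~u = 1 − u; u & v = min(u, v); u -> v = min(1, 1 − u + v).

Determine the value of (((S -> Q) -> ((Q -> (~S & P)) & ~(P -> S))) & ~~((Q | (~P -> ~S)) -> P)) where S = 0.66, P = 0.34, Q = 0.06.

(S -> Q): min(1, 1 − 0.66 + 0.06) = 0.4
~S: Łukasiewicz ¬ gives 1 − 0.66 = 0.34
(~S & P) = min(0.34, 0.34) = 0.34
(Q -> (~S & P)): min(1, 1 − 0.06 + 0.34) = 1
(P -> S): min(1, 1 − 0.34 + 0.66) = 1
~(P -> S): Łukasiewicz ¬ gives 1 − 1 = 0
((Q -> (~S & P)) & ~(P -> S)) = min(1, 0) = 0
((S -> Q) -> ((Q -> (~S & P)) & ~(P -> S))): min(1, 1 − 0.4 + 0) = 0.6
~P: Łukasiewicz ¬ gives 1 − 0.34 = 0.66
~S: Łukasiewicz ¬ gives 1 − 0.66 = 0.34
(~P -> ~S): min(1, 1 − 0.66 + 0.34) = 0.68
(Q | (~P -> ~S)) = max(0.06, 0.68) = 0.68
((Q | (~P -> ~S)) -> P): min(1, 1 − 0.68 + 0.34) = 0.66
~((Q | (~P -> ~S)) -> P): Łukasiewicz ¬ gives 1 − 0.66 = 0.34
~~((Q | (~P -> ~S)) -> P): Łukasiewicz ¬ gives 1 − 0.34 = 0.66
(((S -> Q) -> ((Q -> (~S & P)) & ~(P -> S))) & ~~((Q | (~P -> ~S)) -> P)) = min(0.6, 0.66) = 0.6

0.60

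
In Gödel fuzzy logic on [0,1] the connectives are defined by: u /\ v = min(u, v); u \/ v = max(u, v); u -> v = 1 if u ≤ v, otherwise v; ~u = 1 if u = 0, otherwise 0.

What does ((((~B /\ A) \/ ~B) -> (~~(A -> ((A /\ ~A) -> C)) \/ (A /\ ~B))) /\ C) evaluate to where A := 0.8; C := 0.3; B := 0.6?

~B: Gödel ¬ of 0.6 = 0 (operand ≠ 0)
(~B /\ A) = min(0, 0.8) = 0
~B: Gödel ¬ of 0.6 = 0 (operand ≠ 0)
((~B /\ A) \/ ~B) = max(0, 0) = 0
~A: Gödel ¬ of 0.8 = 0 (operand ≠ 0)
(A /\ ~A) = min(0.8, 0) = 0
((A /\ ~A) -> C): 0 ≤ 0.3, so result = 1
(A -> ((A /\ ~A) -> C)): 0.8 ≤ 1, so result = 1
~(A -> ((A /\ ~A) -> C)): Gödel ¬ of 1 = 0 (operand ≠ 0)
~~(A -> ((A /\ ~A) -> C)): Gödel ¬ of 0 = 1 (operand is 0)
~B: Gödel ¬ of 0.6 = 0 (operand ≠ 0)
(A /\ ~B) = min(0.8, 0) = 0
(~~(A -> ((A /\ ~A) -> C)) \/ (A /\ ~B)) = max(1, 0) = 1
(((~B /\ A) \/ ~B) -> (~~(A -> ((A /\ ~A) -> C)) \/ (A /\ ~B))): 0 ≤ 1, so result = 1
((((~B /\ A) \/ ~B) -> (~~(A -> ((A /\ ~A) -> C)) \/ (A /\ ~B))) /\ C) = min(1, 0.3) = 0.3

0.30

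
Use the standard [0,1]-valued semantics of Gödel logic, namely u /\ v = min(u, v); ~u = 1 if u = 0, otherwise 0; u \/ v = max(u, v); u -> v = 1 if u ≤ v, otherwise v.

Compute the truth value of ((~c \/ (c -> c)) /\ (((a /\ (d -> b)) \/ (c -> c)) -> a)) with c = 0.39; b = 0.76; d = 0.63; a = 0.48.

~c: Gödel ¬ of 0.39 = 0 (operand ≠ 0)
(c -> c): 0.39 ≤ 0.39, so result = 1
(~c \/ (c -> c)) = max(0, 1) = 1
(d -> b): 0.63 ≤ 0.76, so result = 1
(a /\ (d -> b)) = min(0.48, 1) = 0.48
(c -> c): 0.39 ≤ 0.39, so result = 1
((a /\ (d -> b)) \/ (c -> c)) = max(0.48, 1) = 1
(((a /\ (d -> b)) \/ (c -> c)) -> a): 1 > 0.48, so result = 0.48
((~c \/ (c -> c)) /\ (((a /\ (d -> b)) \/ (c -> c)) -> a)) = min(1, 0.48) = 0.48

0.48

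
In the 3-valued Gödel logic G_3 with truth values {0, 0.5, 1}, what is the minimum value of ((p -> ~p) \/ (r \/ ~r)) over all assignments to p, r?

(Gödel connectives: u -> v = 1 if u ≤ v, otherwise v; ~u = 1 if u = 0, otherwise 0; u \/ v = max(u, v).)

The minimum is attained at p = 0.5, r = 0.5:
  ~p: Gödel ¬ of 0.5 = 0 (operand ≠ 0)
  (p -> ~p): 0.5 > 0, so result = 0
  ~r: Gödel ¬ of 0.5 = 0 (operand ≠ 0)
  (r \/ ~r) = max(0.5, 0) = 0.5
  ((p -> ~p) \/ (r \/ ~r)) = max(0, 0.5) = 0.5
Checking all 9 assignments confirms none give a value below 0.50.

0.50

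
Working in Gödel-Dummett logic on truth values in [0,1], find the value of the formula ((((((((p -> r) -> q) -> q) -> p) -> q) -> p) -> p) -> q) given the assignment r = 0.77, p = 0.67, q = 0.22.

0.22

(p -> r): 0.67 ≤ 0.77, so result = 1
((p -> r) -> q): 1 > 0.22, so result = 0.22
(((p -> r) -> q) -> q): 0.22 ≤ 0.22, so result = 1
((((p -> r) -> q) -> q) -> p): 1 > 0.67, so result = 0.67
(((((p -> r) -> q) -> q) -> p) -> q): 0.67 > 0.22, so result = 0.22
((((((p -> r) -> q) -> q) -> p) -> q) -> p): 0.22 ≤ 0.67, so result = 1
(((((((p -> r) -> q) -> q) -> p) -> q) -> p) -> p): 1 > 0.67, so result = 0.67
((((((((p -> r) -> q) -> q) -> p) -> q) -> p) -> p) -> q): 0.67 > 0.22, so result = 0.22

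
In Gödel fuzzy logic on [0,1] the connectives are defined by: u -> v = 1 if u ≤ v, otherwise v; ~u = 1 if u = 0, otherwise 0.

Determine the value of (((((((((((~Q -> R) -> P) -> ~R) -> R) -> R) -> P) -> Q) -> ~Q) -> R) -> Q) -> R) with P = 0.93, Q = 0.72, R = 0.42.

0.42

~Q: Gödel ¬ of 0.72 = 0 (operand ≠ 0)
(~Q -> R): 0 ≤ 0.42, so result = 1
((~Q -> R) -> P): 1 > 0.93, so result = 0.93
~R: Gödel ¬ of 0.42 = 0 (operand ≠ 0)
(((~Q -> R) -> P) -> ~R): 0.93 > 0, so result = 0
((((~Q -> R) -> P) -> ~R) -> R): 0 ≤ 0.42, so result = 1
(((((~Q -> R) -> P) -> ~R) -> R) -> R): 1 > 0.42, so result = 0.42
((((((~Q -> R) -> P) -> ~R) -> R) -> R) -> P): 0.42 ≤ 0.93, so result = 1
(((((((~Q -> R) -> P) -> ~R) -> R) -> R) -> P) -> Q): 1 > 0.72, so result = 0.72
~Q: Gödel ¬ of 0.72 = 0 (operand ≠ 0)
((((((((~Q -> R) -> P) -> ~R) -> R) -> R) -> P) -> Q) -> ~Q): 0.72 > 0, so result = 0
(((((((((~Q -> R) -> P) -> ~R) -> R) -> R) -> P) -> Q) -> ~Q) -> R): 0 ≤ 0.42, so result = 1
((((((((((~Q -> R) -> P) -> ~R) -> R) -> R) -> P) -> Q) -> ~Q) -> R) -> Q): 1 > 0.72, so result = 0.72
(((((((((((~Q -> R) -> P) -> ~R) -> R) -> R) -> P) -> Q) -> ~Q) -> R) -> Q) -> R): 0.72 > 0.42, so result = 0.42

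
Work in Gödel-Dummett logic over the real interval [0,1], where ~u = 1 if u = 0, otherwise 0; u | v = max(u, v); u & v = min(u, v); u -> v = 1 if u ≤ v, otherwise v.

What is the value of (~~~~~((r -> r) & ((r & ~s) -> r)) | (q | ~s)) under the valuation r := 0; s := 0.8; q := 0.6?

0.60

(r -> r): 0 ≤ 0, so result = 1
~s: Gödel ¬ of 0.8 = 0 (operand ≠ 0)
(r & ~s) = min(0, 0) = 0
((r & ~s) -> r): 0 ≤ 0, so result = 1
((r -> r) & ((r & ~s) -> r)) = min(1, 1) = 1
~((r -> r) & ((r & ~s) -> r)): Gödel ¬ of 1 = 0 (operand ≠ 0)
~~((r -> r) & ((r & ~s) -> r)): Gödel ¬ of 0 = 1 (operand is 0)
~~~((r -> r) & ((r & ~s) -> r)): Gödel ¬ of 1 = 0 (operand ≠ 0)
~~~~((r -> r) & ((r & ~s) -> r)): Gödel ¬ of 0 = 1 (operand is 0)
~~~~~((r -> r) & ((r & ~s) -> r)): Gödel ¬ of 1 = 0 (operand ≠ 0)
~s: Gödel ¬ of 0.8 = 0 (operand ≠ 0)
(q | ~s) = max(0.6, 0) = 0.6
(~~~~~((r -> r) & ((r & ~s) -> r)) | (q | ~s)) = max(0, 0.6) = 0.6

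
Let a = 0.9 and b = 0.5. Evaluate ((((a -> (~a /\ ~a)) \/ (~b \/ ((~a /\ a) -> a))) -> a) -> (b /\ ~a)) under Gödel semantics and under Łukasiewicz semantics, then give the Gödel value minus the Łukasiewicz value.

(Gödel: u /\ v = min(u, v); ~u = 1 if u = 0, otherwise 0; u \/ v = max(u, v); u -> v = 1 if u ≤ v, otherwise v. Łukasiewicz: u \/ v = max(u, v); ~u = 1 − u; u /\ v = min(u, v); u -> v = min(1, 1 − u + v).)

Gödel evaluation:
  ~a: Gödel ¬ of 0.9 = 0 (operand ≠ 0)
  ~a: Gödel ¬ of 0.9 = 0 (operand ≠ 0)
  (~a /\ ~a) = min(0, 0) = 0
  (a -> (~a /\ ~a)): 0.9 > 0, so result = 0
  ~b: Gödel ¬ of 0.5 = 0 (operand ≠ 0)
  ~a: Gödel ¬ of 0.9 = 0 (operand ≠ 0)
  (~a /\ a) = min(0, 0.9) = 0
  ((~a /\ a) -> a): 0 ≤ 0.9, so result = 1
  (~b \/ ((~a /\ a) -> a)) = max(0, 1) = 1
  ((a -> (~a /\ ~a)) \/ (~b \/ ((~a /\ a) -> a))) = max(0, 1) = 1
  (((a -> (~a /\ ~a)) \/ (~b \/ ((~a /\ a) -> a))) -> a): 1 > 0.9, so result = 0.9
  ~a: Gödel ¬ of 0.9 = 0 (operand ≠ 0)
  (b /\ ~a) = min(0.5, 0) = 0
  ((((a -> (~a /\ ~a)) \/ (~b \/ ((~a /\ a) -> a))) -> a) -> (b /\ ~a)): 0.9 > 0, so result = 0
  Gödel value = 0
Łukasiewicz evaluation:
  ~a: Łukasiewicz ¬ gives 1 − 0.9 = 0.1
  ~a: Łukasiewicz ¬ gives 1 − 0.9 = 0.1
  (~a /\ ~a) = min(0.1, 0.1) = 0.1
  (a -> (~a /\ ~a)): min(1, 1 − 0.9 + 0.1) = 0.2
  ~b: Łukasiewicz ¬ gives 1 − 0.5 = 0.5
  ~a: Łukasiewicz ¬ gives 1 − 0.9 = 0.1
  (~a /\ a) = min(0.1, 0.9) = 0.1
  ((~a /\ a) -> a): min(1, 1 − 0.1 + 0.9) = 1
  (~b \/ ((~a /\ a) -> a)) = max(0.5, 1) = 1
  ((a -> (~a /\ ~a)) \/ (~b \/ ((~a /\ a) -> a))) = max(0.2, 1) = 1
  (((a -> (~a /\ ~a)) \/ (~b \/ ((~a /\ a) -> a))) -> a): min(1, 1 − 1 + 0.9) = 0.9
  ~a: Łukasiewicz ¬ gives 1 − 0.9 = 0.1
  (b /\ ~a) = min(0.5, 0.1) = 0.1
  ((((a -> (~a /\ ~a)) \/ (~b \/ ((~a /\ a) -> a))) -> a) -> (b /\ ~a)): min(1, 1 − 0.9 + 0.1) = 0.2
  Łukasiewicz value = 0.2
Difference: 0 − 0.2 = -0.20

-0.20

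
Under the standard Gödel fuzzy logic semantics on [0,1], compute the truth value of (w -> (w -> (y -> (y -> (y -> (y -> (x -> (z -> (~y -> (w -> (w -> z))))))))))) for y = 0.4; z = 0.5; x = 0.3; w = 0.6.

1.00

~y: Gödel ¬ of 0.4 = 0 (operand ≠ 0)
(w -> z): 0.6 > 0.5, so result = 0.5
(w -> (w -> z)): 0.6 > 0.5, so result = 0.5
(~y -> (w -> (w -> z))): 0 ≤ 0.5, so result = 1
(z -> (~y -> (w -> (w -> z)))): 0.5 ≤ 1, so result = 1
(x -> (z -> (~y -> (w -> (w -> z))))): 0.3 ≤ 1, so result = 1
(y -> (x -> (z -> (~y -> (w -> (w -> z)))))): 0.4 ≤ 1, so result = 1
(y -> (y -> (x -> (z -> (~y -> (w -> (w -> z))))))): 0.4 ≤ 1, so result = 1
(y -> (y -> (y -> (x -> (z -> (~y -> (w -> (w -> z)))))))): 0.4 ≤ 1, so result = 1
(y -> (y -> (y -> (y -> (x -> (z -> (~y -> (w -> (w -> z))))))))): 0.4 ≤ 1, so result = 1
(w -> (y -> (y -> (y -> (y -> (x -> (z -> (~y -> (w -> (w -> z)))))))))): 0.6 ≤ 1, so result = 1
(w -> (w -> (y -> (y -> (y -> (y -> (x -> (z -> (~y -> (w -> (w -> z))))))))))): 0.6 ≤ 1, so result = 1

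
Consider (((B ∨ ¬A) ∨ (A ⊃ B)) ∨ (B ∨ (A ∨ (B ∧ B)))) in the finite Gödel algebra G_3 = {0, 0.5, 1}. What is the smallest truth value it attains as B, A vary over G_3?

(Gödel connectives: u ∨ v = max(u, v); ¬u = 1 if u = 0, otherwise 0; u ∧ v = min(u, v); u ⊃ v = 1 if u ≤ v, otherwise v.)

0.50

The minimum is attained at B = 0, A = 0.5:
  ¬A: Gödel ¬ of 0.5 = 0 (operand ≠ 0)
  (B ∨ ¬A) = max(0, 0) = 0
  (A ⊃ B): 0.5 > 0, so result = 0
  ((B ∨ ¬A) ∨ (A ⊃ B)) = max(0, 0) = 0
  (B ∧ B) = min(0, 0) = 0
  (A ∨ (B ∧ B)) = max(0.5, 0) = 0.5
  (B ∨ (A ∨ (B ∧ B))) = max(0, 0.5) = 0.5
  (((B ∨ ¬A) ∨ (A ⊃ B)) ∨ (B ∨ (A ∨ (B ∧ B)))) = max(0, 0.5) = 0.5
Checking all 9 assignments confirms none give a value below 0.50.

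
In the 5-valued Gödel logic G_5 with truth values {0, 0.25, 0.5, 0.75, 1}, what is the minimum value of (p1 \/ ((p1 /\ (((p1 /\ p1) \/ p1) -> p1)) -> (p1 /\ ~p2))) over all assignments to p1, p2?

The minimum is attained at p1 = 0.25, p2 = 0.25:
  (p1 /\ p1) = min(0.25, 0.25) = 0.25
  ((p1 /\ p1) \/ p1) = max(0.25, 0.25) = 0.25
  (((p1 /\ p1) \/ p1) -> p1): 0.25 ≤ 0.25, so result = 1
  (p1 /\ (((p1 /\ p1) \/ p1) -> p1)) = min(0.25, 1) = 0.25
  ~p2: Gödel ¬ of 0.25 = 0 (operand ≠ 0)
  (p1 /\ ~p2) = min(0.25, 0) = 0
  ((p1 /\ (((p1 /\ p1) \/ p1) -> p1)) -> (p1 /\ ~p2)): 0.25 > 0, so result = 0
  (p1 \/ ((p1 /\ (((p1 /\ p1) \/ p1) -> p1)) -> (p1 /\ ~p2))) = max(0.25, 0) = 0.25
Checking all 25 assignments confirms none give a value below 0.25.

0.25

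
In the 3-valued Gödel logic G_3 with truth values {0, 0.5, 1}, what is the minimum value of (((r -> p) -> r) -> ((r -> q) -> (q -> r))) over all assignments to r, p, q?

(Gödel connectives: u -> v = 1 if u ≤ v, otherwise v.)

The minimum is attained at r = 0.5, p = 0, q = 1:
  (r -> p): 0.5 > 0, so result = 0
  ((r -> p) -> r): 0 ≤ 0.5, so result = 1
  (r -> q): 0.5 ≤ 1, so result = 1
  (q -> r): 1 > 0.5, so result = 0.5
  ((r -> q) -> (q -> r)): 1 > 0.5, so result = 0.5
  (((r -> p) -> r) -> ((r -> q) -> (q -> r))): 1 > 0.5, so result = 0.5
Checking all 27 assignments confirms none give a value below 0.50.

0.50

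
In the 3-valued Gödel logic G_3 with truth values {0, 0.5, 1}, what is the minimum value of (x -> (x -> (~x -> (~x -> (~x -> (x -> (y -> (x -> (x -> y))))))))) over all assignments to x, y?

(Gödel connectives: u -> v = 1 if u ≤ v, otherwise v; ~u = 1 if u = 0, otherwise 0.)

Every assignment gives 1. For instance at x = 0, y = 0:
  ~x: Gödel ¬ of 0 = 1 (operand is 0)
  ~x: Gödel ¬ of 0 = 1 (operand is 0)
  ~x: Gödel ¬ of 0 = 1 (operand is 0)
  (x -> y): 0 ≤ 0, so result = 1
  (x -> (x -> y)): 0 ≤ 1, so result = 1
  (y -> (x -> (x -> y))): 0 ≤ 1, so result = 1
  (x -> (y -> (x -> (x -> y)))): 0 ≤ 1, so result = 1
  (~x -> (x -> (y -> (x -> (x -> y))))): 1 ≤ 1, so result = 1
  (~x -> (~x -> (x -> (y -> (x -> (x -> y)))))): 1 ≤ 1, so result = 1
  (~x -> (~x -> (~x -> (x -> (y -> (x -> (x -> y))))))): 1 ≤ 1, so result = 1
  (x -> (~x -> (~x -> (~x -> (x -> (y -> (x -> (x -> y)))))))): 0 ≤ 1, so result = 1
  (x -> (x -> (~x -> (~x -> (~x -> (x -> (y -> (x -> (x -> y))))))))): 0 ≤ 1, so result = 1
All 9 assignments give value 1 — the formula is a G_3-tautology.

1.00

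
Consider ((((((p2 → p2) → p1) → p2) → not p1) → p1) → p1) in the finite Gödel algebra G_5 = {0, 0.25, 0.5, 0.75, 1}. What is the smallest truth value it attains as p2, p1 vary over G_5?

0.25

The minimum is attained at p2 = 0.25, p1 = 0.25:
  (p2 → p2): 0.25 ≤ 0.25, so result = 1
  ((p2 → p2) → p1): 1 > 0.25, so result = 0.25
  (((p2 → p2) → p1) → p2): 0.25 ≤ 0.25, so result = 1
  not p1: Gödel ¬ of 0.25 = 0 (operand ≠ 0)
  ((((p2 → p2) → p1) → p2) → not p1): 1 > 0, so result = 0
  (((((p2 → p2) → p1) → p2) → not p1) → p1): 0 ≤ 0.25, so result = 1
  ((((((p2 → p2) → p1) → p2) → not p1) → p1) → p1): 1 > 0.25, so result = 0.25
Checking all 25 assignments confirms none give a value below 0.25.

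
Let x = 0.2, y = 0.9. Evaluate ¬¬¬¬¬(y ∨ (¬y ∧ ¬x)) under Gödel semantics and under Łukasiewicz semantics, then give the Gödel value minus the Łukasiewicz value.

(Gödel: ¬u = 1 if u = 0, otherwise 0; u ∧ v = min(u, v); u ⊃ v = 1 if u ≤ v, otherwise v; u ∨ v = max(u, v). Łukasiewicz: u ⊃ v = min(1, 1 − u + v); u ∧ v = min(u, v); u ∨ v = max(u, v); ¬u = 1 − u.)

Gödel evaluation:
  ¬y: Gödel ¬ of 0.9 = 0 (operand ≠ 0)
  ¬x: Gödel ¬ of 0.2 = 0 (operand ≠ 0)
  (¬y ∧ ¬x) = min(0, 0) = 0
  (y ∨ (¬y ∧ ¬x)) = max(0.9, 0) = 0.9
  ¬(y ∨ (¬y ∧ ¬x)): Gödel ¬ of 0.9 = 0 (operand ≠ 0)
  ¬¬(y ∨ (¬y ∧ ¬x)): Gödel ¬ of 0 = 1 (operand is 0)
  ¬¬¬(y ∨ (¬y ∧ ¬x)): Gödel ¬ of 1 = 0 (operand ≠ 0)
  ¬¬¬¬(y ∨ (¬y ∧ ¬x)): Gödel ¬ of 0 = 1 (operand is 0)
  ¬¬¬¬¬(y ∨ (¬y ∧ ¬x)): Gödel ¬ of 1 = 0 (operand ≠ 0)
  Gödel value = 0
Łukasiewicz evaluation:
  ¬y: Łukasiewicz ¬ gives 1 − 0.9 = 0.1
  ¬x: Łukasiewicz ¬ gives 1 − 0.2 = 0.8
  (¬y ∧ ¬x) = min(0.1, 0.8) = 0.1
  (y ∨ (¬y ∧ ¬x)) = max(0.9, 0.1) = 0.9
  ¬(y ∨ (¬y ∧ ¬x)): Łukasiewicz ¬ gives 1 − 0.9 = 0.1
  ¬¬(y ∨ (¬y ∧ ¬x)): Łukasiewicz ¬ gives 1 − 0.1 = 0.9
  ¬¬¬(y ∨ (¬y ∧ ¬x)): Łukasiewicz ¬ gives 1 − 0.9 = 0.1
  ¬¬¬¬(y ∨ (¬y ∧ ¬x)): Łukasiewicz ¬ gives 1 − 0.1 = 0.9
  ¬¬¬¬¬(y ∨ (¬y ∧ ¬x)): Łukasiewicz ¬ gives 1 − 0.9 = 0.1
  Łukasiewicz value = 0.1
Difference: 0 − 0.1 = -0.10

-0.10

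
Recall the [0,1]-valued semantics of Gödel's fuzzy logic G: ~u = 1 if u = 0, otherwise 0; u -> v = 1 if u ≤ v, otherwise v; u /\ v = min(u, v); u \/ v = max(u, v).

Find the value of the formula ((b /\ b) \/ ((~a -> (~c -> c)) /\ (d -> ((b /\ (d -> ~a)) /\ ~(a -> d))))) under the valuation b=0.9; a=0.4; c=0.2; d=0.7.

(b /\ b) = min(0.9, 0.9) = 0.9
~a: Gödel ¬ of 0.4 = 0 (operand ≠ 0)
~c: Gödel ¬ of 0.2 = 0 (operand ≠ 0)
(~c -> c): 0 ≤ 0.2, so result = 1
(~a -> (~c -> c)): 0 ≤ 1, so result = 1
~a: Gödel ¬ of 0.4 = 0 (operand ≠ 0)
(d -> ~a): 0.7 > 0, so result = 0
(b /\ (d -> ~a)) = min(0.9, 0) = 0
(a -> d): 0.4 ≤ 0.7, so result = 1
~(a -> d): Gödel ¬ of 1 = 0 (operand ≠ 0)
((b /\ (d -> ~a)) /\ ~(a -> d)) = min(0, 0) = 0
(d -> ((b /\ (d -> ~a)) /\ ~(a -> d))): 0.7 > 0, so result = 0
((~a -> (~c -> c)) /\ (d -> ((b /\ (d -> ~a)) /\ ~(a -> d)))) = min(1, 0) = 0
((b /\ b) \/ ((~a -> (~c -> c)) /\ (d -> ((b /\ (d -> ~a)) /\ ~(a -> d))))) = max(0.9, 0) = 0.9

0.90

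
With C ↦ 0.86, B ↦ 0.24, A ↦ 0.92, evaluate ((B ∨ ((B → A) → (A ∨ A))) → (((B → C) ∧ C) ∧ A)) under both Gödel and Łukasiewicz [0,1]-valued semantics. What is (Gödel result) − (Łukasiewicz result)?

Gödel evaluation:
  (B → A): 0.24 ≤ 0.92, so result = 1
  (A ∨ A) = max(0.92, 0.92) = 0.92
  ((B → A) → (A ∨ A)): 1 > 0.92, so result = 0.92
  (B ∨ ((B → A) → (A ∨ A))) = max(0.24, 0.92) = 0.92
  (B → C): 0.24 ≤ 0.86, so result = 1
  ((B → C) ∧ C) = min(1, 0.86) = 0.86
  (((B → C) ∧ C) ∧ A) = min(0.86, 0.92) = 0.86
  ((B ∨ ((B → A) → (A ∨ A))) → (((B → C) ∧ C) ∧ A)): 0.92 > 0.86, so result = 0.86
  Gödel value = 0.86
Łukasiewicz evaluation:
  (B → A): min(1, 1 − 0.24 + 0.92) = 1
  (A ∨ A) = max(0.92, 0.92) = 0.92
  ((B → A) → (A ∨ A)): min(1, 1 − 1 + 0.92) = 0.92
  (B ∨ ((B → A) → (A ∨ A))) = max(0.24, 0.92) = 0.92
  (B → C): min(1, 1 − 0.24 + 0.86) = 1
  ((B → C) ∧ C) = min(1, 0.86) = 0.86
  (((B → C) ∧ C) ∧ A) = min(0.86, 0.92) = 0.86
  ((B ∨ ((B → A) → (A ∨ A))) → (((B → C) ∧ C) ∧ A)): min(1, 1 − 0.92 + 0.86) = 0.94
  Łukasiewicz value = 0.94
Difference: 0.86 − 0.94 = -0.08

-0.08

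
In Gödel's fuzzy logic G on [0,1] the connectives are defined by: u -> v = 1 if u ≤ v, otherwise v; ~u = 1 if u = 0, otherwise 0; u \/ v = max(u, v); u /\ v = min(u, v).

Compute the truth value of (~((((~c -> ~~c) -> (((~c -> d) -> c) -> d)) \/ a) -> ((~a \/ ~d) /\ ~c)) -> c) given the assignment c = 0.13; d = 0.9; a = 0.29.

~c: Gödel ¬ of 0.13 = 0 (operand ≠ 0)
~c: Gödel ¬ of 0.13 = 0 (operand ≠ 0)
~~c: Gödel ¬ of 0 = 1 (operand is 0)
(~c -> ~~c): 0 ≤ 1, so result = 1
~c: Gödel ¬ of 0.13 = 0 (operand ≠ 0)
(~c -> d): 0 ≤ 0.9, so result = 1
((~c -> d) -> c): 1 > 0.13, so result = 0.13
(((~c -> d) -> c) -> d): 0.13 ≤ 0.9, so result = 1
((~c -> ~~c) -> (((~c -> d) -> c) -> d)): 1 ≤ 1, so result = 1
(((~c -> ~~c) -> (((~c -> d) -> c) -> d)) \/ a) = max(1, 0.29) = 1
~a: Gödel ¬ of 0.29 = 0 (operand ≠ 0)
~d: Gödel ¬ of 0.9 = 0 (operand ≠ 0)
(~a \/ ~d) = max(0, 0) = 0
~c: Gödel ¬ of 0.13 = 0 (operand ≠ 0)
((~a \/ ~d) /\ ~c) = min(0, 0) = 0
((((~c -> ~~c) -> (((~c -> d) -> c) -> d)) \/ a) -> ((~a \/ ~d) /\ ~c)): 1 > 0, so result = 0
~((((~c -> ~~c) -> (((~c -> d) -> c) -> d)) \/ a) -> ((~a \/ ~d) /\ ~c)): Gödel ¬ of 0 = 1 (operand is 0)
(~((((~c -> ~~c) -> (((~c -> d) -> c) -> d)) \/ a) -> ((~a \/ ~d) /\ ~c)) -> c): 1 > 0.13, so result = 0.13

0.13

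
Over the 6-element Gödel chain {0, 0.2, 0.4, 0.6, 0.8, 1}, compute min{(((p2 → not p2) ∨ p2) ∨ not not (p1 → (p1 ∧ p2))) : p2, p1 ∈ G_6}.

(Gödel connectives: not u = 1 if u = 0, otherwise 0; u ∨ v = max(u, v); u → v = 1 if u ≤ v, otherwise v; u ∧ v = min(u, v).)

Every assignment gives 1. For instance at p2 = 0, p1 = 0:
  not p2: Gödel ¬ of 0 = 1 (operand is 0)
  (p2 → not p2): 0 ≤ 1, so result = 1
  ((p2 → not p2) ∨ p2) = max(1, 0) = 1
  (p1 ∧ p2) = min(0, 0) = 0
  (p1 → (p1 ∧ p2)): 0 ≤ 0, so result = 1
  not (p1 → (p1 ∧ p2)): Gödel ¬ of 1 = 0 (operand ≠ 0)
  not not (p1 → (p1 ∧ p2)): Gödel ¬ of 0 = 1 (operand is 0)
  (((p2 → not p2) ∨ p2) ∨ not not (p1 → (p1 ∧ p2))) = max(1, 1) = 1
All 36 assignments give value 1 — the formula is a G_6-tautology.

1.00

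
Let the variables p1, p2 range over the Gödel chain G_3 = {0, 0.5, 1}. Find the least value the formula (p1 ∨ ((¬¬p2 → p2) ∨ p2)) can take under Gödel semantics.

0.50

The minimum is attained at p1 = 0, p2 = 0.5:
  ¬p2: Gödel ¬ of 0.5 = 0 (operand ≠ 0)
  ¬¬p2: Gödel ¬ of 0 = 1 (operand is 0)
  (¬¬p2 → p2): 1 > 0.5, so result = 0.5
  ((¬¬p2 → p2) ∨ p2) = max(0.5, 0.5) = 0.5
  (p1 ∨ ((¬¬p2 → p2) ∨ p2)) = max(0, 0.5) = 0.5
Checking all 9 assignments confirms none give a value below 0.50.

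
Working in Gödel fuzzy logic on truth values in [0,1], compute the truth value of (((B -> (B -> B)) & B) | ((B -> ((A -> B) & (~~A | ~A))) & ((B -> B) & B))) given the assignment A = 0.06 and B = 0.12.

0.12

(B -> B): 0.12 ≤ 0.12, so result = 1
(B -> (B -> B)): 0.12 ≤ 1, so result = 1
((B -> (B -> B)) & B) = min(1, 0.12) = 0.12
(A -> B): 0.06 ≤ 0.12, so result = 1
~A: Gödel ¬ of 0.06 = 0 (operand ≠ 0)
~~A: Gödel ¬ of 0 = 1 (operand is 0)
~A: Gödel ¬ of 0.06 = 0 (operand ≠ 0)
(~~A | ~A) = max(1, 0) = 1
((A -> B) & (~~A | ~A)) = min(1, 1) = 1
(B -> ((A -> B) & (~~A | ~A))): 0.12 ≤ 1, so result = 1
(B -> B): 0.12 ≤ 0.12, so result = 1
((B -> B) & B) = min(1, 0.12) = 0.12
((B -> ((A -> B) & (~~A | ~A))) & ((B -> B) & B)) = min(1, 0.12) = 0.12
(((B -> (B -> B)) & B) | ((B -> ((A -> B) & (~~A | ~A))) & ((B -> B) & B))) = max(0.12, 0.12) = 0.12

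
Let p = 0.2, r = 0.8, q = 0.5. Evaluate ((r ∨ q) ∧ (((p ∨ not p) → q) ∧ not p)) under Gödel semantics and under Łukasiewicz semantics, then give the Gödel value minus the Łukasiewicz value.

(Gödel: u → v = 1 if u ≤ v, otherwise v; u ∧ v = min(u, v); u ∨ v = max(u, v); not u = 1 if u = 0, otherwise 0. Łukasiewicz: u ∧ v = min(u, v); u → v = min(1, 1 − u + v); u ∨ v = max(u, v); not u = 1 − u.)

-0.70

Gödel evaluation:
  (r ∨ q) = max(0.8, 0.5) = 0.8
  not p: Gödel ¬ of 0.2 = 0 (operand ≠ 0)
  (p ∨ not p) = max(0.2, 0) = 0.2
  ((p ∨ not p) → q): 0.2 ≤ 0.5, so result = 1
  not p: Gödel ¬ of 0.2 = 0 (operand ≠ 0)
  (((p ∨ not p) → q) ∧ not p) = min(1, 0) = 0
  ((r ∨ q) ∧ (((p ∨ not p) → q) ∧ not p)) = min(0.8, 0) = 0
  Gödel value = 0
Łukasiewicz evaluation:
  (r ∨ q) = max(0.8, 0.5) = 0.8
  not p: Łukasiewicz ¬ gives 1 − 0.2 = 0.8
  (p ∨ not p) = max(0.2, 0.8) = 0.8
  ((p ∨ not p) → q): min(1, 1 − 0.8 + 0.5) = 0.7
  not p: Łukasiewicz ¬ gives 1 − 0.2 = 0.8
  (((p ∨ not p) → q) ∧ not p) = min(0.7, 0.8) = 0.7
  ((r ∨ q) ∧ (((p ∨ not p) → q) ∧ not p)) = min(0.8, 0.7) = 0.7
  Łukasiewicz value = 0.7
Difference: 0 − 0.7 = -0.70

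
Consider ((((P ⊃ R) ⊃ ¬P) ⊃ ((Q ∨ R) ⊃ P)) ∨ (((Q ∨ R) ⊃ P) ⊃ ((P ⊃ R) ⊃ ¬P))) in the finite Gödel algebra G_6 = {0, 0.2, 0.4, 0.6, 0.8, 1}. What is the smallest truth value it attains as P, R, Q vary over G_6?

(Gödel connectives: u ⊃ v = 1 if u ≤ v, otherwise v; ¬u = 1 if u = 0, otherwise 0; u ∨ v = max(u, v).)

Every assignment gives 1. For instance at P = 0, R = 0, Q = 0:
  (P ⊃ R): 0 ≤ 0, so result = 1
  ¬P: Gödel ¬ of 0 = 1 (operand is 0)
  ((P ⊃ R) ⊃ ¬P): 1 ≤ 1, so result = 1
  (Q ∨ R) = max(0, 0) = 0
  ((Q ∨ R) ⊃ P): 0 ≤ 0, so result = 1
  (((P ⊃ R) ⊃ ¬P) ⊃ ((Q ∨ R) ⊃ P)): 1 ≤ 1, so result = 1
  (Q ∨ R) = max(0, 0) = 0
  ((Q ∨ R) ⊃ P): 0 ≤ 0, so result = 1
  (P ⊃ R): 0 ≤ 0, so result = 1
  ¬P: Gödel ¬ of 0 = 1 (operand is 0)
  ((P ⊃ R) ⊃ ¬P): 1 ≤ 1, so result = 1
  (((Q ∨ R) ⊃ P) ⊃ ((P ⊃ R) ⊃ ¬P)): 1 ≤ 1, so result = 1
  ((((P ⊃ R) ⊃ ¬P) ⊃ ((Q ∨ R) ⊃ P)) ∨ (((Q ∨ R) ⊃ P) ⊃ ((P ⊃ R) ⊃ ¬P))) = max(1, 1) = 1
All 216 assignments give value 1 — the formula is a G_6-tautology.

1.00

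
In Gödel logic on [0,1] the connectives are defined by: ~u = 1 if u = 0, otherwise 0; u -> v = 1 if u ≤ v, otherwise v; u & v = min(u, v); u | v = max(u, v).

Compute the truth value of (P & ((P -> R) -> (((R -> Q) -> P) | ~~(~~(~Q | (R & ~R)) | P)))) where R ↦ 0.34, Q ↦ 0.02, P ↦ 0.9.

(P -> R): 0.9 > 0.34, so result = 0.34
(R -> Q): 0.34 > 0.02, so result = 0.02
((R -> Q) -> P): 0.02 ≤ 0.9, so result = 1
~Q: Gödel ¬ of 0.02 = 0 (operand ≠ 0)
~R: Gödel ¬ of 0.34 = 0 (operand ≠ 0)
(R & ~R) = min(0.34, 0) = 0
(~Q | (R & ~R)) = max(0, 0) = 0
~(~Q | (R & ~R)): Gödel ¬ of 0 = 1 (operand is 0)
~~(~Q | (R & ~R)): Gödel ¬ of 1 = 0 (operand ≠ 0)
(~~(~Q | (R & ~R)) | P) = max(0, 0.9) = 0.9
~(~~(~Q | (R & ~R)) | P): Gödel ¬ of 0.9 = 0 (operand ≠ 0)
~~(~~(~Q | (R & ~R)) | P): Gödel ¬ of 0 = 1 (operand is 0)
(((R -> Q) -> P) | ~~(~~(~Q | (R & ~R)) | P)) = max(1, 1) = 1
((P -> R) -> (((R -> Q) -> P) | ~~(~~(~Q | (R & ~R)) | P))): 0.34 ≤ 1, so result = 1
(P & ((P -> R) -> (((R -> Q) -> P) | ~~(~~(~Q | (R & ~R)) | P)))) = min(0.9, 1) = 0.9

0.90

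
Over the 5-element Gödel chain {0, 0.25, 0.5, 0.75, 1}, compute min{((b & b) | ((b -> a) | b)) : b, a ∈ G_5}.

0.25

The minimum is attained at b = 0.25, a = 0:
  (b & b) = min(0.25, 0.25) = 0.25
  (b -> a): 0.25 > 0, so result = 0
  ((b -> a) | b) = max(0, 0.25) = 0.25
  ((b & b) | ((b -> a) | b)) = max(0.25, 0.25) = 0.25
Checking all 25 assignments confirms none give a value below 0.25.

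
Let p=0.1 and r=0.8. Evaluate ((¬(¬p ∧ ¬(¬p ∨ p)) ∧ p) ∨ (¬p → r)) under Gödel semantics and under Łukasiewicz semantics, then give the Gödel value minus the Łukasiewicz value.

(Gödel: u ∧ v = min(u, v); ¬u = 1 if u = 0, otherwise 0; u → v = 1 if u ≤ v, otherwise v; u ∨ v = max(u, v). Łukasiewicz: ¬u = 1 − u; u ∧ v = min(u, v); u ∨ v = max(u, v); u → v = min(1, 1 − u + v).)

0.10

Gödel evaluation:
  ¬p: Gödel ¬ of 0.1 = 0 (operand ≠ 0)
  ¬p: Gödel ¬ of 0.1 = 0 (operand ≠ 0)
  (¬p ∨ p) = max(0, 0.1) = 0.1
  ¬(¬p ∨ p): Gödel ¬ of 0.1 = 0 (operand ≠ 0)
  (¬p ∧ ¬(¬p ∨ p)) = min(0, 0) = 0
  ¬(¬p ∧ ¬(¬p ∨ p)): Gödel ¬ of 0 = 1 (operand is 0)
  (¬(¬p ∧ ¬(¬p ∨ p)) ∧ p) = min(1, 0.1) = 0.1
  ¬p: Gödel ¬ of 0.1 = 0 (operand ≠ 0)
  (¬p → r): 0 ≤ 0.8, so result = 1
  ((¬(¬p ∧ ¬(¬p ∨ p)) ∧ p) ∨ (¬p → r)) = max(0.1, 1) = 1
  Gödel value = 1
Łukasiewicz evaluation:
  ¬p: Łukasiewicz ¬ gives 1 − 0.1 = 0.9
  ¬p: Łukasiewicz ¬ gives 1 − 0.1 = 0.9
  (¬p ∨ p) = max(0.9, 0.1) = 0.9
  ¬(¬p ∨ p): Łukasiewicz ¬ gives 1 − 0.9 = 0.1
  (¬p ∧ ¬(¬p ∨ p)) = min(0.9, 0.1) = 0.1
  ¬(¬p ∧ ¬(¬p ∨ p)): Łukasiewicz ¬ gives 1 − 0.1 = 0.9
  (¬(¬p ∧ ¬(¬p ∨ p)) ∧ p) = min(0.9, 0.1) = 0.1
  ¬p: Łukasiewicz ¬ gives 1 − 0.1 = 0.9
  (¬p → r): min(1, 1 − 0.9 + 0.8) = 0.9
  ((¬(¬p ∧ ¬(¬p ∨ p)) ∧ p) ∨ (¬p → r)) = max(0.1, 0.9) = 0.9
  Łukasiewicz value = 0.9
Difference: 1 − 0.9 = 0.10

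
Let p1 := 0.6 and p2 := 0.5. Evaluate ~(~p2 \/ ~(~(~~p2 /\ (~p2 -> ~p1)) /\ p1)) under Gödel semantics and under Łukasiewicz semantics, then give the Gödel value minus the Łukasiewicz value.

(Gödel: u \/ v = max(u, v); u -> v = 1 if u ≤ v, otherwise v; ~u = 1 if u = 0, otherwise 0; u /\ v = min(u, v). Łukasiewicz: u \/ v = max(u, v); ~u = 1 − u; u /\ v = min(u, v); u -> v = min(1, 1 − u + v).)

Gödel evaluation:
  ~p2: Gödel ¬ of 0.5 = 0 (operand ≠ 0)
  ~p2: Gödel ¬ of 0.5 = 0 (operand ≠ 0)
  ~~p2: Gödel ¬ of 0 = 1 (operand is 0)
  ~p2: Gödel ¬ of 0.5 = 0 (operand ≠ 0)
  ~p1: Gödel ¬ of 0.6 = 0 (operand ≠ 0)
  (~p2 -> ~p1): 0 ≤ 0, so result = 1
  (~~p2 /\ (~p2 -> ~p1)) = min(1, 1) = 1
  ~(~~p2 /\ (~p2 -> ~p1)): Gödel ¬ of 1 = 0 (operand ≠ 0)
  (~(~~p2 /\ (~p2 -> ~p1)) /\ p1) = min(0, 0.6) = 0
  ~(~(~~p2 /\ (~p2 -> ~p1)) /\ p1): Gödel ¬ of 0 = 1 (operand is 0)
  (~p2 \/ ~(~(~~p2 /\ (~p2 -> ~p1)) /\ p1)) = max(0, 1) = 1
  ~(~p2 \/ ~(~(~~p2 /\ (~p2 -> ~p1)) /\ p1)): Gödel ¬ of 1 = 0 (operand ≠ 0)
  Gödel value = 0
Łukasiewicz evaluation:
  ~p2: Łukasiewicz ¬ gives 1 − 0.5 = 0.5
  ~p2: Łukasiewicz ¬ gives 1 − 0.5 = 0.5
  ~~p2: Łukasiewicz ¬ gives 1 − 0.5 = 0.5
  ~p2: Łukasiewicz ¬ gives 1 − 0.5 = 0.5
  ~p1: Łukasiewicz ¬ gives 1 − 0.6 = 0.4
  (~p2 -> ~p1): min(1, 1 − 0.5 + 0.4) = 0.9
  (~~p2 /\ (~p2 -> ~p1)) = min(0.5, 0.9) = 0.5
  ~(~~p2 /\ (~p2 -> ~p1)): Łukasiewicz ¬ gives 1 − 0.5 = 0.5
  (~(~~p2 /\ (~p2 -> ~p1)) /\ p1) = min(0.5, 0.6) = 0.5
  ~(~(~~p2 /\ (~p2 -> ~p1)) /\ p1): Łukasiewicz ¬ gives 1 − 0.5 = 0.5
  (~p2 \/ ~(~(~~p2 /\ (~p2 -> ~p1)) /\ p1)) = max(0.5, 0.5) = 0.5
  ~(~p2 \/ ~(~(~~p2 /\ (~p2 -> ~p1)) /\ p1)): Łukasiewicz ¬ gives 1 − 0.5 = 0.5
  Łukasiewicz value = 0.5
Difference: 0 − 0.5 = -0.50

-0.50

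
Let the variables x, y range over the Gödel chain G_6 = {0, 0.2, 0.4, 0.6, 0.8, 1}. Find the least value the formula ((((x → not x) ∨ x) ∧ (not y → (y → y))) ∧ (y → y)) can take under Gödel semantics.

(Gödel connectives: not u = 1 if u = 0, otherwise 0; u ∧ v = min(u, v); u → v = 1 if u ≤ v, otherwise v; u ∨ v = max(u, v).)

0.20

The minimum is attained at x = 0.2, y = 0:
  not x: Gödel ¬ of 0.2 = 0 (operand ≠ 0)
  (x → not x): 0.2 > 0, so result = 0
  ((x → not x) ∨ x) = max(0, 0.2) = 0.2
  not y: Gödel ¬ of 0 = 1 (operand is 0)
  (y → y): 0 ≤ 0, so result = 1
  (not y → (y → y)): 1 ≤ 1, so result = 1
  (((x → not x) ∨ x) ∧ (not y → (y → y))) = min(0.2, 1) = 0.2
  (y → y): 0 ≤ 0, so result = 1
  ((((x → not x) ∨ x) ∧ (not y → (y → y))) ∧ (y → y)) = min(0.2, 1) = 0.2
Checking all 36 assignments confirms none give a value below 0.20.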